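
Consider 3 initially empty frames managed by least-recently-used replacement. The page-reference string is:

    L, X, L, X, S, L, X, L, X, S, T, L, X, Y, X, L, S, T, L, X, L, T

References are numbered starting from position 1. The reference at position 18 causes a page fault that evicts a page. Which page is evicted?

X

pos 1: L: miss, frames (L)
pos 2: X: miss, frames (L X)
pos 3: L: hit
pos 4: X: hit
pos 5: S: miss, frames (L X S)
pos 6: L: hit
pos 7: X: hit
pos 8: L: hit
pos 9: X: hit
pos 10: S: hit
pos 11: T: miss, evict L, frames (X S T)
pos 12: L: miss, evict X, frames (S T L)
pos 13: X: miss, evict S, frames (T L X)
pos 14: Y: miss, evict T, frames (L X Y)
pos 15: X: hit
pos 16: L: hit
pos 17: S: miss, evict Y, frames (X L S)
pos 18: T: miss, evict X, frames (L S T)
At position 18, page X is evicted.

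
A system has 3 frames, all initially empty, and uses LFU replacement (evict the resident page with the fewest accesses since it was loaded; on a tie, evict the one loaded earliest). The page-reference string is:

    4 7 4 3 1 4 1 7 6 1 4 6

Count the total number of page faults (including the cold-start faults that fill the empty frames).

6

4 -> miss, frames (4)
7 -> miss, frames (4 7)
4 -> hit
3 -> miss, frames (4 7 3)
1 -> miss, evict 7, frames (4 3 1)
4 -> hit
1 -> hit
7 -> miss, evict 3, frames (4 1 7)
6 -> miss, evict 7, frames (4 1 6)
1 -> hit
4 -> hit
6 -> hit
Page faults: 6.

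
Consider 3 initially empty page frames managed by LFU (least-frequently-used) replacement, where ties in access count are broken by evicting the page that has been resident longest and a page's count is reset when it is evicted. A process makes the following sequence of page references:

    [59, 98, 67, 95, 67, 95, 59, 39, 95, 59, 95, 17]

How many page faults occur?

8

59 -> miss, frames (59)
98 -> miss, frames (59 98)
67 -> miss, frames (59 98 67)
95 -> miss, evict 59, frames (98 67 95)
67 -> hit
95 -> hit
59 -> miss, evict 98, frames (67 95 59)
39 -> miss, evict 59, frames (67 95 39)
95 -> hit
59 -> miss, evict 39, frames (67 95 59)
95 -> hit
17 -> miss, evict 59, frames (67 95 17)
Page faults: 8.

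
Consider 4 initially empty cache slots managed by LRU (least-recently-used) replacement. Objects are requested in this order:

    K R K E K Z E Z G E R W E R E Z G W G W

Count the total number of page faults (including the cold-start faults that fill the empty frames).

10

K -> miss, frames {K}
R -> miss, frames {K,R}
K -> hit
E -> miss, frames {R,K,E}
K -> hit
Z -> miss, frames {R,E,K,Z}
E -> hit
Z -> hit
G -> miss, evict R, frames {K,E,Z,G}
E -> hit
R -> miss, evict K, frames {Z,G,E,R}
W -> miss, evict Z, frames {G,E,R,W}
E -> hit
R -> hit
E -> hit
Z -> miss, evict G, frames {W,R,E,Z}
G -> miss, evict W, frames {R,E,Z,G}
W -> miss, evict R, frames {E,Z,G,W}
G -> hit
W -> hit
Page faults: 10.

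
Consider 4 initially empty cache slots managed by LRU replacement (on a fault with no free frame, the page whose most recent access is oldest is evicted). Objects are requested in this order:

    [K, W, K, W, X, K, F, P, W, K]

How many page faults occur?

6

K → miss, frames [K]
W → miss, frames [K, W]
K → hit
W → hit
X → miss, frames [K, W, X]
K → hit
F → miss, frames [W, X, K, F]
P → miss, evict W, frames [X, K, F, P]
W → miss, evict X, frames [K, F, P, W]
K → hit
Page faults: 6.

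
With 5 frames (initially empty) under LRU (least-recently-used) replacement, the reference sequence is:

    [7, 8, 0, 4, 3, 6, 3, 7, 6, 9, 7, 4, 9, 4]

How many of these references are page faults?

8

7 -> fault, frames [7]
8 -> fault, frames [7, 8]
0 -> fault, frames [7, 8, 0]
4 -> fault, frames [7, 8, 0, 4]
3 -> fault, frames [7, 8, 0, 4, 3]
6 -> fault, evict 7, frames [8, 0, 4, 3, 6]
3 -> hit
7 -> fault, evict 8, frames [0, 4, 6, 3, 7]
6 -> hit
9 -> fault, evict 0, frames [4, 3, 7, 6, 9]
7 -> hit
4 -> hit
9 -> hit
4 -> hit
Page faults: 8.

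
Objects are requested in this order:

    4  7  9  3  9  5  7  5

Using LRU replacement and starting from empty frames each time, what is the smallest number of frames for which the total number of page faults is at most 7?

f=1: 8 faults
f=2: 6 faults
f=3: 6 faults
f=4: 5 faults
f=5: 5 faults
Smallest f with faults ≤ 7 is 2.

2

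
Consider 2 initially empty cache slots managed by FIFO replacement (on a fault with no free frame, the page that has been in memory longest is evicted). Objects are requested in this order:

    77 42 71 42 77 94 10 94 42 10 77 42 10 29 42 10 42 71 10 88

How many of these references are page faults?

14

77 -> miss, frames [77]
42 -> miss, frames [77, 42]
71 -> miss, evict 77, frames [42, 71]
42 -> hit
77 -> miss, evict 42, frames [71, 77]
94 -> miss, evict 71, frames [77, 94]
10 -> miss, evict 77, frames [94, 10]
94 -> hit
42 -> miss, evict 94, frames [10, 42]
10 -> hit
77 -> miss, evict 10, frames [42, 77]
42 -> hit
10 -> miss, evict 42, frames [77, 10]
29 -> miss, evict 77, frames [10, 29]
42 -> miss, evict 10, frames [29, 42]
10 -> miss, evict 29, frames [42, 10]
42 -> hit
71 -> miss, evict 42, frames [10, 71]
10 -> hit
88 -> miss, evict 10, frames [71, 88]
Page faults: 14.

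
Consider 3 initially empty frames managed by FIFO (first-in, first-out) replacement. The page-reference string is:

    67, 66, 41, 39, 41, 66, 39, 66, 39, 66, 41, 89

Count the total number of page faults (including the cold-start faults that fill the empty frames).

67 -> fault, frames {67}
66 -> fault, frames {67,66}
41 -> fault, frames {67,66,41}
39 -> fault, evict 67, frames {66,41,39}
41 -> hit
66 -> hit
39 -> hit
66 -> hit
39 -> hit
66 -> hit
41 -> hit
89 -> fault, evict 66, frames {41,39,89}
Page faults: 5.

5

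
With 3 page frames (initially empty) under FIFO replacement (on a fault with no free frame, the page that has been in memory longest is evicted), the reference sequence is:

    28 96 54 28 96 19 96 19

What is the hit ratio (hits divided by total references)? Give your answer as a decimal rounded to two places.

0.50

28 → miss, frames {28}
96 → miss, frames {28,96}
54 → miss, frames {28,96,54}
28 → hit
96 → hit
19 → miss, evict 28, frames {96,54,19}
96 → hit
19 → hit
Hits: 4 of 8 references → 4/8 = 0.5000.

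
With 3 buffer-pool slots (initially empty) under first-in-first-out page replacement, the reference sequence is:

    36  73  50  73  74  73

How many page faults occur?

4

36 → fault, frames {36}
73 → fault, frames {36,73}
50 → fault, frames {36,73,50}
73 → hit
74 → fault, evict 36, frames {73,50,74}
73 → hit
Page faults: 4.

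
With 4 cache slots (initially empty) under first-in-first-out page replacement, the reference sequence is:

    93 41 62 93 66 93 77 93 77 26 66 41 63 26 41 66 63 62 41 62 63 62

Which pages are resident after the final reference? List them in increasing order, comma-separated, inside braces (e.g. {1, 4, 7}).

93 → fault, frames [93]
41 → fault, frames [93, 41]
62 → fault, frames [93, 41, 62]
93 → hit
66 → fault, frames [93, 41, 62, 66]
93 → hit
77 → fault, evict 93, frames [41, 62, 66, 77]
93 → fault, evict 41, frames [62, 66, 77, 93]
77 → hit
26 → fault, evict 62, frames [66, 77, 93, 26]
66 → hit
41 → fault, evict 66, frames [77, 93, 26, 41]
63 → fault, evict 77, frames [93, 26, 41, 63]
26 → hit
41 → hit
66 → fault, evict 93, frames [26, 41, 63, 66]
63 → hit
62 → fault, evict 26, frames [41, 63, 66, 62]
41 → hit
62 → hit
63 → hit
62 → hit

{41, 62, 63, 66}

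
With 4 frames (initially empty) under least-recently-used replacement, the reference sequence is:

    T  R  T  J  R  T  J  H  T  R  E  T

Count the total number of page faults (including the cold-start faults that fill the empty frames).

5

T -> fault, frames [T]
R -> fault, frames [T, R]
T -> hit
J -> fault, frames [R, T, J]
R -> hit
T -> hit
J -> hit
H -> fault, frames [R, T, J, H]
T -> hit
R -> hit
E -> fault, evict J, frames [H, T, R, E]
T -> hit
Page faults: 5.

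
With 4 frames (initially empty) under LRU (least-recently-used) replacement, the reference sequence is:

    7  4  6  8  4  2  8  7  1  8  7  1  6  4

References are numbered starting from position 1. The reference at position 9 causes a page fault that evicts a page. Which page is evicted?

4

pos 1: 7: miss, frames {7}
pos 2: 4: miss, frames {7,4}
pos 3: 6: miss, frames {7,4,6}
pos 4: 8: miss, frames {7,4,6,8}
pos 5: 4: hit
pos 6: 2: miss, evict 7, frames {6,8,4,2}
pos 7: 8: hit
pos 8: 7: miss, evict 6, frames {4,2,8,7}
pos 9: 1: miss, evict 4, frames {2,8,7,1}
At position 9, page 4 is evicted.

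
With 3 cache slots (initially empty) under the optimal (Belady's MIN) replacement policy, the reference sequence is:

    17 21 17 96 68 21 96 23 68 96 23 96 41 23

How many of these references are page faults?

6

17: miss, frames (17)
21: miss, frames (17 21)
17: hit
96: miss, frames (17 21 96)
68: miss, evict 17, frames (21 96 68)
21: hit
96: hit
23: miss, evict 21, frames (96 68 23)
68: hit
96: hit
23: hit
96: hit
41: miss, evict 68, frames (96 23 41)
23: hit
Page faults: 6.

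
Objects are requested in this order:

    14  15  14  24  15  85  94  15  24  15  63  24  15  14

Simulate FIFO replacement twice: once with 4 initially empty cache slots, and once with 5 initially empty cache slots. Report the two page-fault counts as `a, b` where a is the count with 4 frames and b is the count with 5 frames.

4 frames: F F . F . F F . . . F . F F → 8 faults.
5 frames: F F . F . F F . . . F . . F → 7 faults.
7 < 8: adding a frame reduced faults, as is typical.

8, 7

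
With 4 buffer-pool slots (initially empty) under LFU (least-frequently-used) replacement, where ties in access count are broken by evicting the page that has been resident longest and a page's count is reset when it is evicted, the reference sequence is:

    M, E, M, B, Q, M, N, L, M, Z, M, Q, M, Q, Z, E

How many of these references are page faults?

M → fault, frames {M}
E → fault, frames {M,E}
M → hit
B → fault, frames {M,E,B}
Q → fault, frames {M,E,B,Q}
M → hit
N → fault, evict E, frames {M,B,Q,N}
L → fault, evict B, frames {M,Q,N,L}
M → hit
Z → fault, evict Q, frames {M,N,L,Z}
M → hit
Q → fault, evict N, frames {M,L,Z,Q}
M → hit
Q → hit
Z → hit
E → fault, evict L, frames {M,Z,Q,E}
Page faults: 9.

9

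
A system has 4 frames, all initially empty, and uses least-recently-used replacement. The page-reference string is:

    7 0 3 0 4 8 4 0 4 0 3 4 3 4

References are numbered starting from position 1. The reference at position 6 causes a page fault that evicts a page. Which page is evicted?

pos 1: 7 -> fault, frames {7}
pos 2: 0 -> fault, frames {7,0}
pos 3: 3 -> fault, frames {7,0,3}
pos 4: 0 -> hit
pos 5: 4 -> fault, frames {7,3,0,4}
pos 6: 8 -> fault, evict 7, frames {3,0,4,8}
At position 6, page 7 is evicted.

7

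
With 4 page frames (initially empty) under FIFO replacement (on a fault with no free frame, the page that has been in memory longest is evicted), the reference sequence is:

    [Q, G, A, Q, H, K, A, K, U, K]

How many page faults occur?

Q: fault, frames [Q]
G: fault, frames [Q, G]
A: fault, frames [Q, G, A]
Q: hit
H: fault, frames [Q, G, A, H]
K: fault, evict Q, frames [G, A, H, K]
A: hit
K: hit
U: fault, evict G, frames [A, H, K, U]
K: hit
Page faults: 6.

6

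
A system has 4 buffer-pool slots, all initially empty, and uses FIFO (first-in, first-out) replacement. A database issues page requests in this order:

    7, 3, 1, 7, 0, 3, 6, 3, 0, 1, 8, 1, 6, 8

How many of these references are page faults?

6

7 → miss, frames (7)
3 → miss, frames (7 3)
1 → miss, frames (7 3 1)
7 → hit
0 → miss, frames (7 3 1 0)
3 → hit
6 → miss, evict 7, frames (3 1 0 6)
3 → hit
0 → hit
1 → hit
8 → miss, evict 3, frames (1 0 6 8)
1 → hit
6 → hit
8 → hit
Page faults: 6.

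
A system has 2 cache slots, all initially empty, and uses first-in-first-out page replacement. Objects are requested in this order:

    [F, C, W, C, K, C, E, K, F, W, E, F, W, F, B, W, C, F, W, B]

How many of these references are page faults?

17

F -> fault, frames (F)
C -> fault, frames (F C)
W -> fault, evict F, frames (C W)
C -> hit
K -> fault, evict C, frames (W K)
C -> fault, evict W, frames (K C)
E -> fault, evict K, frames (C E)
K -> fault, evict C, frames (E K)
F -> fault, evict E, frames (K F)
W -> fault, evict K, frames (F W)
E -> fault, evict F, frames (W E)
F -> fault, evict W, frames (E F)
W -> fault, evict E, frames (F W)
F -> hit
B -> fault, evict F, frames (W B)
W -> hit
C -> fault, evict W, frames (B C)
F -> fault, evict B, frames (C F)
W -> fault, evict C, frames (F W)
B -> fault, evict F, frames (W B)
Page faults: 17.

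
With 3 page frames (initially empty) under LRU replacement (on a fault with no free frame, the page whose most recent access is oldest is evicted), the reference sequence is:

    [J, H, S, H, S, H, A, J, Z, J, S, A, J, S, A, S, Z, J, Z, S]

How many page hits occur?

J → fault, frames {J}
H → fault, frames {J,H}
S → fault, frames {J,H,S}
H → hit
S → hit
H → hit
A → fault, evict J, frames {S,H,A}
J → fault, evict S, frames {H,A,J}
Z → fault, evict H, frames {A,J,Z}
J → hit
S → fault, evict A, frames {Z,J,S}
A → fault, evict Z, frames {J,S,A}
J → hit
S → hit
A → hit
S → hit
Z → fault, evict J, frames {A,S,Z}
J → fault, evict A, frames {S,Z,J}
Z → hit
S → hit
Hits: 10.

10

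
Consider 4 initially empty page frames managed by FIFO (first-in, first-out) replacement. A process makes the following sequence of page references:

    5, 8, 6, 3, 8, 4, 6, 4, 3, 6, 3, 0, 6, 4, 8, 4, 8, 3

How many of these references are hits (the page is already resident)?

5: miss, frames {5}
8: miss, frames {5,8}
6: miss, frames {5,8,6}
3: miss, frames {5,8,6,3}
8: hit
4: miss, evict 5, frames {8,6,3,4}
6: hit
4: hit
3: hit
6: hit
3: hit
0: miss, evict 8, frames {6,3,4,0}
6: hit
4: hit
8: miss, evict 6, frames {3,4,0,8}
4: hit
8: hit
3: hit
Hits: 11.

11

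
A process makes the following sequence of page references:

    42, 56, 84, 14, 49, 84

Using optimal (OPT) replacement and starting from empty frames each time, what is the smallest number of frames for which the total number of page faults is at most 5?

2

f=1: 6 faults
f=2: 5 faults
f=3: 5 faults
f=4: 5 faults
f=5: 5 faults
Smallest f with faults ≤ 5 is 2.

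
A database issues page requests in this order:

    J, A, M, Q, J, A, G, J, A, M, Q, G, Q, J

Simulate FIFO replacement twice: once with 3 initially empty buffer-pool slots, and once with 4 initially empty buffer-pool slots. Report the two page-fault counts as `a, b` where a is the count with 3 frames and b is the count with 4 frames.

3 frames: F F F F F F F . . F F . . F → 10 faults.
4 frames: F F F F . . F F F F F F . F → 11 faults.
11 > 10: adding a frame increased faults — Belady's anomaly.

10, 11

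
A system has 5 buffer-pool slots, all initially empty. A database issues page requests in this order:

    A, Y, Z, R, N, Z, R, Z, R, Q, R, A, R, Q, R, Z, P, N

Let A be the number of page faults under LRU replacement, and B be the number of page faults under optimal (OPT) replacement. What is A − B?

2

Under LRU: F F F F F . . . . F . F . . . . F F → 9 faults.
Under OPT: F F F F F . . . . F . . . . . . F . → 7 faults.
A − B = 9 − 7 = 2.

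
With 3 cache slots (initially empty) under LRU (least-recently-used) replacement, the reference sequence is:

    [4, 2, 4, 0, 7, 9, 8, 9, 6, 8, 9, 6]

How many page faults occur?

4 -> fault, frames (4)
2 -> fault, frames (4 2)
4 -> hit
0 -> fault, frames (2 4 0)
7 -> fault, evict 2, frames (4 0 7)
9 -> fault, evict 4, frames (0 7 9)
8 -> fault, evict 0, frames (7 9 8)
9 -> hit
6 -> fault, evict 7, frames (8 9 6)
8 -> hit
9 -> hit
6 -> hit
Page faults: 7.

7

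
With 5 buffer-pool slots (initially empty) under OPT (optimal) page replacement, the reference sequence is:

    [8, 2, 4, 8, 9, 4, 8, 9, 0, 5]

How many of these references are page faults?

8 → fault, frames {8}
2 → fault, frames {8,2}
4 → fault, frames {8,2,4}
8 → hit
9 → fault, frames {8,2,4,9}
4 → hit
8 → hit
9 → hit
0 → fault, frames {8,2,4,9,0}
5 → fault, evict 0, frames {8,2,4,9,5}
Page faults: 6.

6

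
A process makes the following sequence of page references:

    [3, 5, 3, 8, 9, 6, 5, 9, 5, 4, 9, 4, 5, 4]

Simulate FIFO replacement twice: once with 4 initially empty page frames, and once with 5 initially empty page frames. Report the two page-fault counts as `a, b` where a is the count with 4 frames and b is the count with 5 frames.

4 frames: F F . F F F . . . F . . F . → 7 faults.
5 frames: F F . F F F . . . F . . . . → 6 faults.
6 < 7: adding a frame reduced faults, as is typical.

7, 6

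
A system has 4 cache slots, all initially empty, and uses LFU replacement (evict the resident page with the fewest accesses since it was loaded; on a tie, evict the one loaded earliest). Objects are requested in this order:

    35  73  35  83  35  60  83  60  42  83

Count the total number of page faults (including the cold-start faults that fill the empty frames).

35 → fault, frames {35}
73 → fault, frames {35,73}
35 → hit
83 → fault, frames {35,73,83}
35 → hit
60 → fault, frames {35,73,83,60}
83 → hit
60 → hit
42 → fault, evict 73, frames {35,83,60,42}
83 → hit
Page faults: 5.

5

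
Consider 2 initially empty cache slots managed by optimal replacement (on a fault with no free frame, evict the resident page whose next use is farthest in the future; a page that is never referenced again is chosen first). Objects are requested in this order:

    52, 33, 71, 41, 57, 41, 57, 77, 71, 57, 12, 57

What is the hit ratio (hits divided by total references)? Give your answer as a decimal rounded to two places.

52 → miss, frames [52]
33 → miss, frames [52, 33]
71 → miss, evict 33, frames [52, 71]
41 → miss, evict 52, frames [71, 41]
57 → miss, evict 71, frames [41, 57]
41 → hit
57 → hit
77 → miss, evict 41, frames [57, 77]
71 → miss, evict 77, frames [57, 71]
57 → hit
12 → miss, evict 71, frames [57, 12]
57 → hit
Hits: 4 of 12 references → 4/12 = 0.3333.

0.33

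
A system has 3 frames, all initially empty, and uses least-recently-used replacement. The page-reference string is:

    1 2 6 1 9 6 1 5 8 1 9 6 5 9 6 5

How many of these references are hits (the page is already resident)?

7

1 → fault, frames {1}
2 → fault, frames {1,2}
6 → fault, frames {1,2,6}
1 → hit
9 → fault, evict 2, frames {6,1,9}
6 → hit
1 → hit
5 → fault, evict 9, frames {6,1,5}
8 → fault, evict 6, frames {1,5,8}
1 → hit
9 → fault, evict 5, frames {8,1,9}
6 → fault, evict 8, frames {1,9,6}
5 → fault, evict 1, frames {9,6,5}
9 → hit
6 → hit
5 → hit
Hits: 7.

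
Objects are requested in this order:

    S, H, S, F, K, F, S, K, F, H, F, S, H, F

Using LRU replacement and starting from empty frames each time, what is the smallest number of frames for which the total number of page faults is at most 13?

2

f=1: 14 faults
f=2: 11 faults
f=3: 6 faults
f=4: 4 faults
Smallest f with faults ≤ 13 is 2.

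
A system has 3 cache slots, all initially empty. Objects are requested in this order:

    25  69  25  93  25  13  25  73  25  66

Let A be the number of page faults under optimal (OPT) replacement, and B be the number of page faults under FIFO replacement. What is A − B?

Under OPT: F F . F . F . F . F → 6 faults.
Under FIFO: F F . F . F F F . F → 7 faults.
A − B = 6 − 7 = -1.

-1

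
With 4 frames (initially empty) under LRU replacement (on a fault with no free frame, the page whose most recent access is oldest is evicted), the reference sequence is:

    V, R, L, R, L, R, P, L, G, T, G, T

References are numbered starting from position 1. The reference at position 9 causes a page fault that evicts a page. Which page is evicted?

pos 1: V → fault, frames {V}
pos 2: R → fault, frames {V,R}
pos 3: L → fault, frames {V,R,L}
pos 4: R → hit
pos 5: L → hit
pos 6: R → hit
pos 7: P → fault, frames {V,L,R,P}
pos 8: L → hit
pos 9: G → fault, evict V, frames {R,P,L,G}
At position 9, page V is evicted.

V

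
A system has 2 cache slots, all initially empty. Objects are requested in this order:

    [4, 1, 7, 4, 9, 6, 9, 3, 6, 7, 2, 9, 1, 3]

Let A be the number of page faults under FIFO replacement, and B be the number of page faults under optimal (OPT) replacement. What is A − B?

2

Under FIFO: F F F F F F . F . F F F F F → 12 faults.
Under OPT: F F F . F F . F . F F F F . → 10 faults.
A − B = 12 − 10 = 2.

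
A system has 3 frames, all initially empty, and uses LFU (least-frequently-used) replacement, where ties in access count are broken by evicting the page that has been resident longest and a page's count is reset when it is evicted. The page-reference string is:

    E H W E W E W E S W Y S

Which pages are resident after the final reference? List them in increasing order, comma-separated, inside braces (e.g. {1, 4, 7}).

E: fault, frames {E}
H: fault, frames {E,H}
W: fault, frames {E,H,W}
E: hit
W: hit
E: hit
W: hit
E: hit
S: fault, evict H, frames {E,W,S}
W: hit
Y: fault, evict S, frames {E,W,Y}
S: fault, evict Y, frames {E,W,S}

{E, S, W}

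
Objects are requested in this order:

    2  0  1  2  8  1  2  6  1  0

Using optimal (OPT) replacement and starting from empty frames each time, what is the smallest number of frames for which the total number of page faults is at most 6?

f=1: 10 faults
f=2: 7 faults
f=3: 6 faults
f=4: 5 faults
f=5: 5 faults
Smallest f with faults ≤ 6 is 3.

3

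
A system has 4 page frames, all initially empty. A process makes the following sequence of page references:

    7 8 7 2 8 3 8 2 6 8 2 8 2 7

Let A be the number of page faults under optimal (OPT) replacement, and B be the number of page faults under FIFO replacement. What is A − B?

Under OPT: F F . F . F . . F . . . . . → 5 faults.
Under FIFO: F F . F . F . . F . . . . F → 6 faults.
A − B = 5 − 6 = -1.

-1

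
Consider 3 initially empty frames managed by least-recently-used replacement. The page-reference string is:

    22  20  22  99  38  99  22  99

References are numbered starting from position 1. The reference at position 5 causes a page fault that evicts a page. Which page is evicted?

pos 1: 22 → miss, frames {22}
pos 2: 20 → miss, frames {22,20}
pos 3: 22 → hit
pos 4: 99 → miss, frames {20,22,99}
pos 5: 38 → miss, evict 20, frames {22,99,38}
At position 5, page 20 is evicted.

20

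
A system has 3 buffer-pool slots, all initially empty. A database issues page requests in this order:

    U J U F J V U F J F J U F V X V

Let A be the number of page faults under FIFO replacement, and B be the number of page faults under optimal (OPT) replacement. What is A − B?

2

Under FIFO: F F . F . F F . F F . . . F F . → 9 faults.
Under OPT: F F . F . F . . F . . . . F F . → 7 faults.
A − B = 9 − 7 = 2.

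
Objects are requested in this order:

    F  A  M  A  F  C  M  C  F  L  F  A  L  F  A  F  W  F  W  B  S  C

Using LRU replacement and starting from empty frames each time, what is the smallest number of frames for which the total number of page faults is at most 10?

f=1: 22 faults
f=2: 16 faults
f=3: 11 faults
f=4: 10 faults
f=5: 9 faults
f=6: 9 faults
f=7: 8 faults
f=8: 8 faults
Smallest f with faults ≤ 10 is 4.

4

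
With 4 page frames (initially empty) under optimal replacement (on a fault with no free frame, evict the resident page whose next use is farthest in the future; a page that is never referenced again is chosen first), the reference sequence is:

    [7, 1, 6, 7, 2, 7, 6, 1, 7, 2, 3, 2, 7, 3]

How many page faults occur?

5

7 → miss, frames {7}
1 → miss, frames {7,1}
6 → miss, frames {7,1,6}
7 → hit
2 → miss, frames {7,1,6,2}
7 → hit
6 → hit
1 → hit
7 → hit
2 → hit
3 → miss, evict 6, frames {7,1,2,3}
2 → hit
7 → hit
3 → hit
Page faults: 5.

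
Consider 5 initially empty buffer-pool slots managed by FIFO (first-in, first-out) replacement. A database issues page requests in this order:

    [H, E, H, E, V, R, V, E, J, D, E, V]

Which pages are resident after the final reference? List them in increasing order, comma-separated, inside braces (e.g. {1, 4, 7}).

{D, E, J, R, V}

H -> fault, frames [H]
E -> fault, frames [H, E]
H -> hit
E -> hit
V -> fault, frames [H, E, V]
R -> fault, frames [H, E, V, R]
V -> hit
E -> hit
J -> fault, frames [H, E, V, R, J]
D -> fault, evict H, frames [E, V, R, J, D]
E -> hit
V -> hit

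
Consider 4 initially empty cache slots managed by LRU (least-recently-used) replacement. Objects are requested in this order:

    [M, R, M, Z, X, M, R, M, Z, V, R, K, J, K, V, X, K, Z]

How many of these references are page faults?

9

M -> miss, frames [M]
R -> miss, frames [M, R]
M -> hit
Z -> miss, frames [R, M, Z]
X -> miss, frames [R, M, Z, X]
M -> hit
R -> hit
M -> hit
Z -> hit
V -> miss, evict X, frames [R, M, Z, V]
R -> hit
K -> miss, evict M, frames [Z, V, R, K]
J -> miss, evict Z, frames [V, R, K, J]
K -> hit
V -> hit
X -> miss, evict R, frames [J, K, V, X]
K -> hit
Z -> miss, evict J, frames [V, X, K, Z]
Page faults: 9.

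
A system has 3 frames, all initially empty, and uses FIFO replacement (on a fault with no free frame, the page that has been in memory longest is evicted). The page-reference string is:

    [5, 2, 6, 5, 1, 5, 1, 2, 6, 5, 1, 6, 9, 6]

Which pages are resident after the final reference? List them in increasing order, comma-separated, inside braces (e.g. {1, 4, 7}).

5 → fault, frames {5}
2 → fault, frames {5,2}
6 → fault, frames {5,2,6}
5 → hit
1 → fault, evict 5, frames {2,6,1}
5 → fault, evict 2, frames {6,1,5}
1 → hit
2 → fault, evict 6, frames {1,5,2}
6 → fault, evict 1, frames {5,2,6}
5 → hit
1 → fault, evict 5, frames {2,6,1}
6 → hit
9 → fault, evict 2, frames {6,1,9}
6 → hit

{1, 6, 9}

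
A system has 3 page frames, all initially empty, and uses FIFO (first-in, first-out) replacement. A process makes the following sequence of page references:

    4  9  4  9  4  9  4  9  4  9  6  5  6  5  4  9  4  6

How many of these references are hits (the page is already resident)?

11

4: miss, frames {4}
9: miss, frames {4,9}
4: hit
9: hit
4: hit
9: hit
4: hit
9: hit
4: hit
9: hit
6: miss, frames {4,9,6}
5: miss, evict 4, frames {9,6,5}
6: hit
5: hit
4: miss, evict 9, frames {6,5,4}
9: miss, evict 6, frames {5,4,9}
4: hit
6: miss, evict 5, frames {4,9,6}
Hits: 11.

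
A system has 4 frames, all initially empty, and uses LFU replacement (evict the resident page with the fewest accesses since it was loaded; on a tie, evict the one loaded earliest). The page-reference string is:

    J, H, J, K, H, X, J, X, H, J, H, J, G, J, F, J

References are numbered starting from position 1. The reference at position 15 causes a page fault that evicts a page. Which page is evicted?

pos 1: J: fault, frames (J)
pos 2: H: fault, frames (J H)
pos 3: J: hit
pos 4: K: fault, frames (J H K)
pos 5: H: hit
pos 6: X: fault, frames (J H K X)
pos 7: J: hit
pos 8: X: hit
pos 9: H: hit
pos 10: J: hit
pos 11: H: hit
pos 12: J: hit
pos 13: G: fault, evict K, frames (J H X G)
pos 14: J: hit
pos 15: F: fault, evict G, frames (J H X F)
At position 15, page G is evicted.

G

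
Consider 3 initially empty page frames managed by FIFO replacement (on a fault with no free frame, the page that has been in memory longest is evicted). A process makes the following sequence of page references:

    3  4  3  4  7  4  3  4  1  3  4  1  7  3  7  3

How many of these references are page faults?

3 -> fault, frames {3}
4 -> fault, frames {3,4}
3 -> hit
4 -> hit
7 -> fault, frames {3,4,7}
4 -> hit
3 -> hit
4 -> hit
1 -> fault, evict 3, frames {4,7,1}
3 -> fault, evict 4, frames {7,1,3}
4 -> fault, evict 7, frames {1,3,4}
1 -> hit
7 -> fault, evict 1, frames {3,4,7}
3 -> hit
7 -> hit
3 -> hit
Page faults: 7.

7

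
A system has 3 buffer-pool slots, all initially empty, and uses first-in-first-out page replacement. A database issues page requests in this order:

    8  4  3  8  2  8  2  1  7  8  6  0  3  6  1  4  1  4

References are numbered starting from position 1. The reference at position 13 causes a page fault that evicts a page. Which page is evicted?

pos 1: 8 → miss, frames (8)
pos 2: 4 → miss, frames (8 4)
pos 3: 3 → miss, frames (8 4 3)
pos 4: 8 → hit
pos 5: 2 → miss, evict 8, frames (4 3 2)
pos 6: 8 → miss, evict 4, frames (3 2 8)
pos 7: 2 → hit
pos 8: 1 → miss, evict 3, frames (2 8 1)
pos 9: 7 → miss, evict 2, frames (8 1 7)
pos 10: 8 → hit
pos 11: 6 → miss, evict 8, frames (1 7 6)
pos 12: 0 → miss, evict 1, frames (7 6 0)
pos 13: 3 → miss, evict 7, frames (6 0 3)
At position 13, page 7 is evicted.

7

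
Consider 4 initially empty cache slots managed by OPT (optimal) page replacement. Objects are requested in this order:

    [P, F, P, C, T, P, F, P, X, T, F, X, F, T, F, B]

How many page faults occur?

P → fault, frames {P}
F → fault, frames {P,F}
P → hit
C → fault, frames {P,F,C}
T → fault, frames {P,F,C,T}
P → hit
F → hit
P → hit
X → fault, evict C, frames {P,F,T,X}
T → hit
F → hit
X → hit
F → hit
T → hit
F → hit
B → fault, evict X, frames {P,F,T,B}
Page faults: 6.

6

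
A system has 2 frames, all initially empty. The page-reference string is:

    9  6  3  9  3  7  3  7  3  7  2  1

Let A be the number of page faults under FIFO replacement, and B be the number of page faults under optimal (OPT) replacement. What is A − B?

Under FIFO: F F F F . F F . . . F F → 8 faults.
Under OPT: F F F . . F . . . . F F → 6 faults.
A − B = 8 − 6 = 2.

2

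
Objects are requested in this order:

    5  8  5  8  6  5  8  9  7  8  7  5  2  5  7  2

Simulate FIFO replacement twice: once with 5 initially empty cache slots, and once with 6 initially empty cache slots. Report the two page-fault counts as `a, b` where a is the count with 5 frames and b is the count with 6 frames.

5 frames: F F . . F . . F F . . . F F . . → 7 faults.
6 frames: F F . . F . . F F . . . F . . . → 6 faults.
6 < 7: adding a frame reduced faults, as is typical.

7, 6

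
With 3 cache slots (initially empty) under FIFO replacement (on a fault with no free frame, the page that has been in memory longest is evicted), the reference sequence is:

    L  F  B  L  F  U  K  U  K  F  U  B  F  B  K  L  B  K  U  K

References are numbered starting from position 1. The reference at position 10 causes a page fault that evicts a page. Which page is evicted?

B

pos 1: L → miss, frames [L]
pos 2: F → miss, frames [L, F]
pos 3: B → miss, frames [L, F, B]
pos 4: L → hit
pos 5: F → hit
pos 6: U → miss, evict L, frames [F, B, U]
pos 7: K → miss, evict F, frames [B, U, K]
pos 8: U → hit
pos 9: K → hit
pos 10: F → miss, evict B, frames [U, K, F]
At position 10, page B is evicted.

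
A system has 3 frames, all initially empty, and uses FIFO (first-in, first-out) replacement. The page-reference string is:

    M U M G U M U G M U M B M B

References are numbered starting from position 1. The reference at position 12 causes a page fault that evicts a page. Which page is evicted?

pos 1: M → fault, frames {M}
pos 2: U → fault, frames {M,U}
pos 3: M → hit
pos 4: G → fault, frames {M,U,G}
pos 5: U → hit
pos 6: M → hit
pos 7: U → hit
pos 8: G → hit
pos 9: M → hit
pos 10: U → hit
pos 11: M → hit
pos 12: B → fault, evict M, frames {U,G,B}
At position 12, page M is evicted.

M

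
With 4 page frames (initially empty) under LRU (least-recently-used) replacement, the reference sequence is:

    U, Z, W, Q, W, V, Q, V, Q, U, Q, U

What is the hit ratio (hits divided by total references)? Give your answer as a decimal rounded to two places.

U → miss, frames [U]
Z → miss, frames [U, Z]
W → miss, frames [U, Z, W]
Q → miss, frames [U, Z, W, Q]
W → hit
V → miss, evict U, frames [Z, Q, W, V]
Q → hit
V → hit
Q → hit
U → miss, evict Z, frames [W, V, Q, U]
Q → hit
U → hit
Hits: 6 of 12 references → 6/12 = 0.5000.

0.50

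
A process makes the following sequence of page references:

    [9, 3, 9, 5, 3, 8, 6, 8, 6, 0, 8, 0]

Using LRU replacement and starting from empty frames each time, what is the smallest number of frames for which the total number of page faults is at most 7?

f=1: 12 faults
f=2: 8 faults
f=3: 6 faults
f=4: 6 faults
f=5: 6 faults
f=6: 6 faults
Smallest f with faults ≤ 7 is 3.

3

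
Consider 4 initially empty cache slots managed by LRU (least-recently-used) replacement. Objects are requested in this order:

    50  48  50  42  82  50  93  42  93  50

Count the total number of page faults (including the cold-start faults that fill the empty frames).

5

50 -> fault, frames [50]
48 -> fault, frames [50, 48]
50 -> hit
42 -> fault, frames [48, 50, 42]
82 -> fault, frames [48, 50, 42, 82]
50 -> hit
93 -> fault, evict 48, frames [42, 82, 50, 93]
42 -> hit
93 -> hit
50 -> hit
Page faults: 5.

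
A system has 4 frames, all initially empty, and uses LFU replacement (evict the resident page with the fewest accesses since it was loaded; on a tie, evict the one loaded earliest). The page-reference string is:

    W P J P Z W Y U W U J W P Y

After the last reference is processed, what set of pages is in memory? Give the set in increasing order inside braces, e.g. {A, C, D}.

{P, U, W, Y}

W: miss, frames [W]
P: miss, frames [W, P]
J: miss, frames [W, P, J]
P: hit
Z: miss, frames [W, P, J, Z]
W: hit
Y: miss, evict J, frames [W, P, Z, Y]
U: miss, evict Z, frames [W, P, Y, U]
W: hit
U: hit
J: miss, evict Y, frames [W, P, U, J]
W: hit
P: hit
Y: miss, evict J, frames [W, P, U, Y]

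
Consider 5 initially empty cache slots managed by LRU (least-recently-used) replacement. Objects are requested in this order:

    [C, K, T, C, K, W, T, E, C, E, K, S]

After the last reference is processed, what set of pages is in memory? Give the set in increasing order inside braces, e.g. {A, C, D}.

C → fault, frames [C]
K → fault, frames [C, K]
T → fault, frames [C, K, T]
C → hit
K → hit
W → fault, frames [T, C, K, W]
T → hit
E → fault, frames [C, K, W, T, E]
C → hit
E → hit
K → hit
S → fault, evict W, frames [T, C, E, K, S]

{C, E, K, S, T}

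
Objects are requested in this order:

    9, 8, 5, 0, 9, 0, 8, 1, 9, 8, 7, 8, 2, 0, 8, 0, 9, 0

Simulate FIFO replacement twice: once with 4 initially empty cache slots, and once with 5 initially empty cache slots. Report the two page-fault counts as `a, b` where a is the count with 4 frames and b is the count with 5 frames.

11, 10

4 frames: F F F F . . . F F F F . F F . . F . → 11 faults.
5 frames: F F F F . . . F . . F . F . F . F F → 10 faults.
10 < 11: adding a frame reduced faults, as is typical.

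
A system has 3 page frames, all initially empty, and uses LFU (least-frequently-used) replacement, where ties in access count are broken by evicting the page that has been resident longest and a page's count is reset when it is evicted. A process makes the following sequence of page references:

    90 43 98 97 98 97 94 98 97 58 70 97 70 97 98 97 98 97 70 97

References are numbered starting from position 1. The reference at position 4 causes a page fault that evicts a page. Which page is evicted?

pos 1: 90 -> fault, frames (90)
pos 2: 43 -> fault, frames (90 43)
pos 3: 98 -> fault, frames (90 43 98)
pos 4: 97 -> fault, evict 90, frames (43 98 97)
At position 4, page 90 is evicted.

90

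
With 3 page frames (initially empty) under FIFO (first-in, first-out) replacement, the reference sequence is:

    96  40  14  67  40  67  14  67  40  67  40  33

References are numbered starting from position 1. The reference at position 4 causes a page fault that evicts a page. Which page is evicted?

96

pos 1: 96 → fault, frames (96)
pos 2: 40 → fault, frames (96 40)
pos 3: 14 → fault, frames (96 40 14)
pos 4: 67 → fault, evict 96, frames (40 14 67)
At position 4, page 96 is evicted.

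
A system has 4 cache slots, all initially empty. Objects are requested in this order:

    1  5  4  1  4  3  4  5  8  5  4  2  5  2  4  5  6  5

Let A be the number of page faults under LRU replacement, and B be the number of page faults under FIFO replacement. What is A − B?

Under LRU: F F F . . F . . F . . F . . . . F . → 7 faults.
Under FIFO: F F F . . F . . F . . F F . F . F . → 9 faults.
A − B = 7 − 9 = -2.

-2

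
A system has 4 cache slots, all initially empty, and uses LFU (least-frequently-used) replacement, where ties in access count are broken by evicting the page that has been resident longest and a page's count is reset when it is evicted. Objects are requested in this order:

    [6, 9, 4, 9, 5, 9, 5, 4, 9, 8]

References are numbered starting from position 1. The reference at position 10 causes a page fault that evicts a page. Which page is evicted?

6

pos 1: 6 → miss, frames [6]
pos 2: 9 → miss, frames [6, 9]
pos 3: 4 → miss, frames [6, 9, 4]
pos 4: 9 → hit
pos 5: 5 → miss, frames [6, 9, 4, 5]
pos 6: 9 → hit
pos 7: 5 → hit
pos 8: 4 → hit
pos 9: 9 → hit
pos 10: 8 → miss, evict 6, frames [9, 4, 5, 8]
At position 10, page 6 is evicted.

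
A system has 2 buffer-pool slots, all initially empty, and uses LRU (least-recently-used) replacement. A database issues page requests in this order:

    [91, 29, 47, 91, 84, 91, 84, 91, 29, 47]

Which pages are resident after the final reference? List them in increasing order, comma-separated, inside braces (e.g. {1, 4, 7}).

{29, 47}

91 -> miss, frames (91)
29 -> miss, frames (91 29)
47 -> miss, evict 91, frames (29 47)
91 -> miss, evict 29, frames (47 91)
84 -> miss, evict 47, frames (91 84)
91 -> hit
84 -> hit
91 -> hit
29 -> miss, evict 84, frames (91 29)
47 -> miss, evict 91, frames (29 47)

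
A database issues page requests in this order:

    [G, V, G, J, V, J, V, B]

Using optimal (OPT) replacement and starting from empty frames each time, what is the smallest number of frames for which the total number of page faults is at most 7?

f=1: 8 faults
f=2: 4 faults
f=3: 4 faults
f=4: 4 faults
Smallest f with faults ≤ 7 is 2.

2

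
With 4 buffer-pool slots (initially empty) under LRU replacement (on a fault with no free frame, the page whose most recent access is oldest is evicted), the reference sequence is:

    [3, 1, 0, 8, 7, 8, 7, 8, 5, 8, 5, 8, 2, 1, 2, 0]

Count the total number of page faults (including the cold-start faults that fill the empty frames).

3: fault, frames {3}
1: fault, frames {3,1}
0: fault, frames {3,1,0}
8: fault, frames {3,1,0,8}
7: fault, evict 3, frames {1,0,8,7}
8: hit
7: hit
8: hit
5: fault, evict 1, frames {0,7,8,5}
8: hit
5: hit
8: hit
2: fault, evict 0, frames {7,5,8,2}
1: fault, evict 7, frames {5,8,2,1}
2: hit
0: fault, evict 5, frames {8,1,2,0}
Page faults: 9.

9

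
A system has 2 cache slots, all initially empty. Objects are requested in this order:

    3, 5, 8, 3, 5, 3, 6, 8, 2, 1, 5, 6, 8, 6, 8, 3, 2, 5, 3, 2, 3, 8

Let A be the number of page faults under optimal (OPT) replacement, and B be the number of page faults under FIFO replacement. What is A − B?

-3

Under OPT: F F F . F . F F F F . F F . . F F F . F . F → 15 faults.
Under FIFO: F F F F F . F F F F F F F . . F F F F F . F → 18 faults.
A − B = 15 − 18 = -3.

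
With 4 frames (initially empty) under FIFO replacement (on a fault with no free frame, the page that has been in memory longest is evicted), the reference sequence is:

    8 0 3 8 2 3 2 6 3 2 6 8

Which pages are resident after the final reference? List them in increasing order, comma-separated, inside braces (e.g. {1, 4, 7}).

{2, 3, 6, 8}

8: miss, frames {8}
0: miss, frames {8,0}
3: miss, frames {8,0,3}
8: hit
2: miss, frames {8,0,3,2}
3: hit
2: hit
6: miss, evict 8, frames {0,3,2,6}
3: hit
2: hit
6: hit
8: miss, evict 0, frames {3,2,6,8}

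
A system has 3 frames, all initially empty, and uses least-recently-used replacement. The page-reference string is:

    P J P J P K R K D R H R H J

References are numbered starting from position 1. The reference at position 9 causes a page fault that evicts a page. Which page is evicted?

P

pos 1: P → fault, frames [P]
pos 2: J → fault, frames [P, J]
pos 3: P → hit
pos 4: J → hit
pos 5: P → hit
pos 6: K → fault, frames [J, P, K]
pos 7: R → fault, evict J, frames [P, K, R]
pos 8: K → hit
pos 9: D → fault, evict P, frames [R, K, D]
At position 9, page P is evicted.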